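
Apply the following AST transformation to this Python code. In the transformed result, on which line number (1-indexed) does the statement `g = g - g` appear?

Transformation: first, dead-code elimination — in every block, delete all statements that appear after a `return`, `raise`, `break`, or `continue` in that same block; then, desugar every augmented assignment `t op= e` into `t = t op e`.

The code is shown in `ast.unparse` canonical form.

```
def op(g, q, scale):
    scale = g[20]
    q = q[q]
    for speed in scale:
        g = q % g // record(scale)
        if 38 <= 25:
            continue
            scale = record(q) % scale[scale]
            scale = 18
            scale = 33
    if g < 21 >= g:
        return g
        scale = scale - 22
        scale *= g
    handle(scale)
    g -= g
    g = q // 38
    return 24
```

11

Transformed code:
def op(g, q, scale):
    scale = g[20]
    q = q[q]
    for speed in scale:
        g = q % g // record(scale)
        if 38 <= 25:
            continue
    if g < 21 >= g:
        return g
    handle(scale)
    g = g - g
    g = q // 38
    return 24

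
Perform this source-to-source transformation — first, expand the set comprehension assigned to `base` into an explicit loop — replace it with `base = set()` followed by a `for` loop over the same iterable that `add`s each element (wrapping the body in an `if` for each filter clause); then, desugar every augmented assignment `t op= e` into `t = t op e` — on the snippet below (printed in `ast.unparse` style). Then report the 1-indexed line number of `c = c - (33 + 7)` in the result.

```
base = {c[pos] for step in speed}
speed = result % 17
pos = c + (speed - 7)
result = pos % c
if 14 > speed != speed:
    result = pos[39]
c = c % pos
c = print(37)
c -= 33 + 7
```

Transformed code:
base = set()
for step in speed:
    base.add(c[pos])
speed = result % 17
pos = c + (speed - 7)
result = pos % c
if 14 > speed != speed:
    result = pos[39]
c = c % pos
c = print(37)
c = c - (33 + 7)

11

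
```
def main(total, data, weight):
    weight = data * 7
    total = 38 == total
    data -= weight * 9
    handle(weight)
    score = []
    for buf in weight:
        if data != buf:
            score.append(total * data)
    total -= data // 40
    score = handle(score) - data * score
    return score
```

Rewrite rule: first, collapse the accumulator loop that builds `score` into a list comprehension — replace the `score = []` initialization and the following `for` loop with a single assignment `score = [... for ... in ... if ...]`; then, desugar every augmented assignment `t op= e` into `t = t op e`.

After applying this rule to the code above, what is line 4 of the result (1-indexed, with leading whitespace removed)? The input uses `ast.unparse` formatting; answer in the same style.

data = data - weight * 9

Transformed code:
def main(total, data, weight):
    weight = data * 7
    total = 38 == total
    data = data - weight * 9
    handle(weight)
    score = [total * data for buf in weight if data != buf]
    total = total - data // 40
    score = handle(score) - data * score
    return score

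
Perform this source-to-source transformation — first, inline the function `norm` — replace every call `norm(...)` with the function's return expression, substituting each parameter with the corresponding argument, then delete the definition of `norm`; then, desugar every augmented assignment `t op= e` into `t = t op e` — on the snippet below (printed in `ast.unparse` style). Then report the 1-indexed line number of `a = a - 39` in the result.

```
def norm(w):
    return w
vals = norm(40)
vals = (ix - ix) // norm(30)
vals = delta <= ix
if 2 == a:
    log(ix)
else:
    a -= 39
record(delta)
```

Transformed code:
vals = 40
vals = (ix - ix) // 30
vals = delta <= ix
if 2 == a:
    log(ix)
else:
    a = a - 39
record(delta)

7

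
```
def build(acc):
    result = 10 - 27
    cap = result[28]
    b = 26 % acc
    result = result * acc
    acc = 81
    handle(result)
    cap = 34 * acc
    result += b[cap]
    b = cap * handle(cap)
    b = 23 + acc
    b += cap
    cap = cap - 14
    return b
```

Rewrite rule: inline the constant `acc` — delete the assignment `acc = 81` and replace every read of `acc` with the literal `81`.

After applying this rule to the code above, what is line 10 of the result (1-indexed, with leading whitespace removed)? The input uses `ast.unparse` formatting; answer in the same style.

Transformed code:
def build(acc):
    result = 10 - 27
    cap = result[28]
    b = 26 % 81
    result = result * 81
    handle(result)
    cap = 34 * 81
    result += b[cap]
    b = cap * handle(cap)
    b = 23 + 81
    b += cap
    cap = cap - 14
    return b

b = 23 + 81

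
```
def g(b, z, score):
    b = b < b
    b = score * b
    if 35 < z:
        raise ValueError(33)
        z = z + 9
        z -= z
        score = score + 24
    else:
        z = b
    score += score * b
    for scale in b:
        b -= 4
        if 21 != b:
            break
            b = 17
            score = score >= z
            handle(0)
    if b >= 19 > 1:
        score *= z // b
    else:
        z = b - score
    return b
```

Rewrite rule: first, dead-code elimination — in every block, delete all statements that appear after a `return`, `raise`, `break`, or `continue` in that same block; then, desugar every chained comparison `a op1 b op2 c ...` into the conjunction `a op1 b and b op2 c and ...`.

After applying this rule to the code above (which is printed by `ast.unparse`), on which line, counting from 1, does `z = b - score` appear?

Transformed code:
def g(b, z, score):
    b = b < b
    b = score * b
    if 35 < z:
        raise ValueError(33)
    else:
        z = b
    score += score * b
    for scale in b:
        b -= 4
        if 21 != b:
            break
    if b >= 19 and 19 > 1:
        score *= z // b
    else:
        z = b - score
    return b

16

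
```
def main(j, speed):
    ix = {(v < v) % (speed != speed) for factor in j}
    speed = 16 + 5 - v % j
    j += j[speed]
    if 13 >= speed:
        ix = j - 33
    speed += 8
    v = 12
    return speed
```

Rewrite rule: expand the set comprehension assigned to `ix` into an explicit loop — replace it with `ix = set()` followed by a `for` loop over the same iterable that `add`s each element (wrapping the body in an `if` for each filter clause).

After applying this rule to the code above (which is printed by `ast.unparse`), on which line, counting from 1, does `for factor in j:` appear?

Transformed code:
def main(j, speed):
    ix = set()
    for factor in j:
        ix.add((v < v) % (speed != speed))
    speed = 16 + 5 - v % j
    j += j[speed]
    if 13 >= speed:
        ix = j - 33
    speed += 8
    v = 12
    return speed

3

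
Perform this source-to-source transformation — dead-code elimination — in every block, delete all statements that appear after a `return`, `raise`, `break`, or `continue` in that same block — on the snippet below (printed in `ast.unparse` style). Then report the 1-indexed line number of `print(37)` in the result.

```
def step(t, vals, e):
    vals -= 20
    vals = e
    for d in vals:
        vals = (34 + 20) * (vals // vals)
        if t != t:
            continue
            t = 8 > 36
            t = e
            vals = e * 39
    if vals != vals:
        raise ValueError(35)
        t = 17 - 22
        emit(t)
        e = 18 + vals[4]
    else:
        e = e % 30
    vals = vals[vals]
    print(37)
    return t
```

13

Transformed code:
def step(t, vals, e):
    vals -= 20
    vals = e
    for d in vals:
        vals = (34 + 20) * (vals // vals)
        if t != t:
            continue
    if vals != vals:
        raise ValueError(35)
    else:
        e = e % 30
    vals = vals[vals]
    print(37)
    return t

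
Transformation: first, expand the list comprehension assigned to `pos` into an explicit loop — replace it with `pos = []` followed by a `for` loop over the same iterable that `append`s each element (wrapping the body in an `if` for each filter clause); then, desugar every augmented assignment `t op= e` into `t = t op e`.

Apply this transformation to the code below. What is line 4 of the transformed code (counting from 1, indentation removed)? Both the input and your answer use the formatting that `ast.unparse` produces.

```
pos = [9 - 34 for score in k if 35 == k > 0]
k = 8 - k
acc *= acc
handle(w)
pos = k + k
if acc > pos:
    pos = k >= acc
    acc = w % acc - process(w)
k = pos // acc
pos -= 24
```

pos.append(9 - 34)

Transformed code:
pos = []
for score in k:
    if 35 == k > 0:
        pos.append(9 - 34)
k = 8 - k
acc = acc * acc
handle(w)
pos = k + k
if acc > pos:
    pos = k >= acc
    acc = w % acc - process(w)
k = pos // acc
pos = pos - 24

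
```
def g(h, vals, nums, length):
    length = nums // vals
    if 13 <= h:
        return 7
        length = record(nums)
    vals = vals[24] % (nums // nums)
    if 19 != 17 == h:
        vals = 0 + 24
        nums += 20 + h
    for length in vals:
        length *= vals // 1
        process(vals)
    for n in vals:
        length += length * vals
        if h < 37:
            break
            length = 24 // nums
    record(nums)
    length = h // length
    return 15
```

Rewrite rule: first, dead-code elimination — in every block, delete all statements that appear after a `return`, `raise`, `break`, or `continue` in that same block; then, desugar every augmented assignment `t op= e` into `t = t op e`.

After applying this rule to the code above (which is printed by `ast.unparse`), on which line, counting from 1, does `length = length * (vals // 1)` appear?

10

Transformed code:
def g(h, vals, nums, length):
    length = nums // vals
    if 13 <= h:
        return 7
    vals = vals[24] % (nums // nums)
    if 19 != 17 == h:
        vals = 0 + 24
        nums = nums + (20 + h)
    for length in vals:
        length = length * (vals // 1)
        process(vals)
    for n in vals:
        length = length + length * vals
        if h < 37:
            break
    record(nums)
    length = h // length
    return 15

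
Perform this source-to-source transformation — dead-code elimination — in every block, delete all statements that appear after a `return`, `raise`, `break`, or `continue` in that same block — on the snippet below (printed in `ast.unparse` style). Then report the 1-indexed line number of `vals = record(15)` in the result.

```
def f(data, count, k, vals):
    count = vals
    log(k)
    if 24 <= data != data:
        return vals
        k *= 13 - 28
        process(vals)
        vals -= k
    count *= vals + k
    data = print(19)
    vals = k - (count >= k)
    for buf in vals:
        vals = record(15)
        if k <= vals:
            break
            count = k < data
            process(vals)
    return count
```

10

Transformed code:
def f(data, count, k, vals):
    count = vals
    log(k)
    if 24 <= data != data:
        return vals
    count *= vals + k
    data = print(19)
    vals = k - (count >= k)
    for buf in vals:
        vals = record(15)
        if k <= vals:
            break
    return count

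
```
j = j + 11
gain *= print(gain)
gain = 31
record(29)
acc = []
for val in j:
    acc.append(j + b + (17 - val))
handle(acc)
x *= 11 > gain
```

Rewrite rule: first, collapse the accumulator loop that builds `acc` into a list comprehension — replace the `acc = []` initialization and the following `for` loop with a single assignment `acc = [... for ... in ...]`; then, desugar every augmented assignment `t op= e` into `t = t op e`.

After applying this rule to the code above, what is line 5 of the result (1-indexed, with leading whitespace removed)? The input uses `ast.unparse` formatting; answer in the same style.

acc = [j + b + (17 - val) for val in j]

Transformed code:
j = j + 11
gain = gain * print(gain)
gain = 31
record(29)
acc = [j + b + (17 - val) for val in j]
handle(acc)
x = x * (11 > gain)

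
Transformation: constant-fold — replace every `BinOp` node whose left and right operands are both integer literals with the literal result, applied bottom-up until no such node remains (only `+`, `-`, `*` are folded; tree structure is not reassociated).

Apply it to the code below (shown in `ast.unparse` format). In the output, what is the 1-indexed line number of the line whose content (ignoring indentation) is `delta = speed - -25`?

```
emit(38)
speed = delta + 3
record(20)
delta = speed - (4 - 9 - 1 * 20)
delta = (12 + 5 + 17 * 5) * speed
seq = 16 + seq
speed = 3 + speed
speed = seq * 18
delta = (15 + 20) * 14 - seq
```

Transformed code:
emit(38)
speed = delta + 3
record(20)
delta = speed - -25
delta = 102 * speed
seq = 16 + seq
speed = 3 + speed
speed = seq * 18
delta = 490 - seq

4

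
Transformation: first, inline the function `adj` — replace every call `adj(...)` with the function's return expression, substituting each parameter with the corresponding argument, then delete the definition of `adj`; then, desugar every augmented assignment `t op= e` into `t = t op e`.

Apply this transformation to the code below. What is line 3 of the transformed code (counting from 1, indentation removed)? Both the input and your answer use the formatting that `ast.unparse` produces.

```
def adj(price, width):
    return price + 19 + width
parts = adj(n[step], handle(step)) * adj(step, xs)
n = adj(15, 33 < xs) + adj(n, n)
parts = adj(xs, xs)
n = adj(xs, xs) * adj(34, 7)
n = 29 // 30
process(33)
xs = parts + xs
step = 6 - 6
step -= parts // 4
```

Transformed code:
parts = (n[step] + 19 + handle(step)) * (step + 19 + xs)
n = 15 + 19 + (33 < xs) + (n + 19 + n)
parts = xs + 19 + xs
n = (xs + 19 + xs) * (34 + 19 + 7)
n = 29 // 30
process(33)
xs = parts + xs
step = 6 - 6
step = step - parts // 4

parts = xs + 19 + xs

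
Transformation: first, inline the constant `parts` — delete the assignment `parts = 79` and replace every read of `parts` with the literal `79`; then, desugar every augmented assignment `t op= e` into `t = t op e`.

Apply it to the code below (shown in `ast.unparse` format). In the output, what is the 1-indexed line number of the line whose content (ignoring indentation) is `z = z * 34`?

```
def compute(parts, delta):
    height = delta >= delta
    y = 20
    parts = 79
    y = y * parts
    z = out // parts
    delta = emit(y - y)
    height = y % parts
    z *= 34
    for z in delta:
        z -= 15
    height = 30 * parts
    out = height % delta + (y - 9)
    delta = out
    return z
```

8

Transformed code:
def compute(parts, delta):
    height = delta >= delta
    y = 20
    y = y * 79
    z = out // 79
    delta = emit(y - y)
    height = y % 79
    z = z * 34
    for z in delta:
        z = z - 15
    height = 30 * 79
    out = height % delta + (y - 9)
    delta = out
    return z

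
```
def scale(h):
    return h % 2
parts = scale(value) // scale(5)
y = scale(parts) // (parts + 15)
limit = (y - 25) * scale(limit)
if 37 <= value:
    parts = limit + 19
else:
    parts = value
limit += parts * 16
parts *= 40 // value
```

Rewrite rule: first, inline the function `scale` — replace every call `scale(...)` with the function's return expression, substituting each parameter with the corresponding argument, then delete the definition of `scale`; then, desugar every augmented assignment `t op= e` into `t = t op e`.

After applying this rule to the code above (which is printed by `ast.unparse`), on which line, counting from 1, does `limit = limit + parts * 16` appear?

Transformed code:
parts = value % 2 // (5 % 2)
y = parts % 2 // (parts + 15)
limit = (y - 25) * (limit % 2)
if 37 <= value:
    parts = limit + 19
else:
    parts = value
limit = limit + parts * 16
parts = parts * (40 // value)

8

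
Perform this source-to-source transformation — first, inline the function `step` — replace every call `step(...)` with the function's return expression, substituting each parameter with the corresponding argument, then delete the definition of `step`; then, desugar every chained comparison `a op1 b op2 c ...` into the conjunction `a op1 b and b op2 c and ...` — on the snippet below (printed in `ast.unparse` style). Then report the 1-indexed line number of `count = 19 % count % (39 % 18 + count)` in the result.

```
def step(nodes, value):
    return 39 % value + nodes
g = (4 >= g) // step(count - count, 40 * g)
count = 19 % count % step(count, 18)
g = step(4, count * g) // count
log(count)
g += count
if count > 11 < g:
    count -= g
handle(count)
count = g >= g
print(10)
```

2

Transformed code:
g = (4 >= g) // (39 % (40 * g) + (count - count))
count = 19 % count % (39 % 18 + count)
g = (39 % (count * g) + 4) // count
log(count)
g += count
if count > 11 and 11 < g:
    count -= g
handle(count)
count = g >= g
print(10)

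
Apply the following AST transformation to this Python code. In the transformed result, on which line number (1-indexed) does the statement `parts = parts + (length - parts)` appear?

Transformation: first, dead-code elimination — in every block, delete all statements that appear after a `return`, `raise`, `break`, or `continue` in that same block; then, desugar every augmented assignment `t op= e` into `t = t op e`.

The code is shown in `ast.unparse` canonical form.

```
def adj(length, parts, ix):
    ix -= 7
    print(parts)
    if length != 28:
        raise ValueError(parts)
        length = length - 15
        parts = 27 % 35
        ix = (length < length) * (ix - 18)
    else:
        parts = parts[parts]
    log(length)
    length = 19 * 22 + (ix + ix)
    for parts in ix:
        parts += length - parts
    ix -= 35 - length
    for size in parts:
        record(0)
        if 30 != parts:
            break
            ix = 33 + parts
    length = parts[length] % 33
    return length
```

Transformed code:
def adj(length, parts, ix):
    ix = ix - 7
    print(parts)
    if length != 28:
        raise ValueError(parts)
    else:
        parts = parts[parts]
    log(length)
    length = 19 * 22 + (ix + ix)
    for parts in ix:
        parts = parts + (length - parts)
    ix = ix - (35 - length)
    for size in parts:
        record(0)
        if 30 != parts:
            break
    length = parts[length] % 33
    return length

11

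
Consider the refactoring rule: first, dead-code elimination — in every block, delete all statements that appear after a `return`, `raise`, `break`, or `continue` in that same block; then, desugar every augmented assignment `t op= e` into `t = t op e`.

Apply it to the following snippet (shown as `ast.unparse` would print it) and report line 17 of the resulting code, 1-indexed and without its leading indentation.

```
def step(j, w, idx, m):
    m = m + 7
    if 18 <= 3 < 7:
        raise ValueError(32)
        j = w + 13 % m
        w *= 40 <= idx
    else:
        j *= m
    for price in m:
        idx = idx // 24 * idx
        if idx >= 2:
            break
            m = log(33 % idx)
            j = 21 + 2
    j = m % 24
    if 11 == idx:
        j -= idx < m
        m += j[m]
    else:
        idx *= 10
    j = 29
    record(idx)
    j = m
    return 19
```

Transformed code:
def step(j, w, idx, m):
    m = m + 7
    if 18 <= 3 < 7:
        raise ValueError(32)
    else:
        j = j * m
    for price in m:
        idx = idx // 24 * idx
        if idx >= 2:
            break
    j = m % 24
    if 11 == idx:
        j = j - (idx < m)
        m = m + j[m]
    else:
        idx = idx * 10
    j = 29
    record(idx)
    j = m
    return 19

j = 29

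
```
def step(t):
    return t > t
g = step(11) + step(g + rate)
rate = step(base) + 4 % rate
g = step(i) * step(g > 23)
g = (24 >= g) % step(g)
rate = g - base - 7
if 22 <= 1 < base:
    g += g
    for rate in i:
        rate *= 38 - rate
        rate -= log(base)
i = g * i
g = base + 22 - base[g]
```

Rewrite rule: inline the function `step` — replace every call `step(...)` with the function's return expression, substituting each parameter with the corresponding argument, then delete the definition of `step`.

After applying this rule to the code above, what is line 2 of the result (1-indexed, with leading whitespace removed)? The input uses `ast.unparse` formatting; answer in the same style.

rate = (base > base) + 4 % rate

Transformed code:
g = (11 > 11) + (g + rate > g + rate)
rate = (base > base) + 4 % rate
g = (i > i) * ((g > 23) > (g > 23))
g = (24 >= g) % (g > g)
rate = g - base - 7
if 22 <= 1 < base:
    g += g
    for rate in i:
        rate *= 38 - rate
        rate -= log(base)
i = g * i
g = base + 22 - base[g]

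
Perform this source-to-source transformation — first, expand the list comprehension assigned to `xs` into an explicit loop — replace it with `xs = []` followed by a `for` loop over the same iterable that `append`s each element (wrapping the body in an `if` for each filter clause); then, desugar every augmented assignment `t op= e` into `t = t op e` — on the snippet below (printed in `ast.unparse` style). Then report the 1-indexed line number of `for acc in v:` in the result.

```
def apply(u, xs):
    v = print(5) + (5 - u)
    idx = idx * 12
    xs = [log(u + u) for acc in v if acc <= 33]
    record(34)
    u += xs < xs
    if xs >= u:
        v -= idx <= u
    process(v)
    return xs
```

5

Transformed code:
def apply(u, xs):
    v = print(5) + (5 - u)
    idx = idx * 12
    xs = []
    for acc in v:
        if acc <= 33:
            xs.append(log(u + u))
    record(34)
    u = u + (xs < xs)
    if xs >= u:
        v = v - (idx <= u)
    process(v)
    return xs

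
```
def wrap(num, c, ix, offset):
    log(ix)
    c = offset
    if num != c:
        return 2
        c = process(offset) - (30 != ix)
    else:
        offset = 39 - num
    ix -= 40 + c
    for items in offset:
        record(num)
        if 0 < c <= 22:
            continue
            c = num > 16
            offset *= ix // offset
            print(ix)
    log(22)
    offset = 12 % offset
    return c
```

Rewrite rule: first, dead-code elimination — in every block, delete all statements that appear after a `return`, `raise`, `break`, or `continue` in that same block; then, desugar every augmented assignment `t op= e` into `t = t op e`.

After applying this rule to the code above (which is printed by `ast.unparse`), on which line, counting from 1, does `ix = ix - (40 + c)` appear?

8

Transformed code:
def wrap(num, c, ix, offset):
    log(ix)
    c = offset
    if num != c:
        return 2
    else:
        offset = 39 - num
    ix = ix - (40 + c)
    for items in offset:
        record(num)
        if 0 < c <= 22:
            continue
    log(22)
    offset = 12 % offset
    return c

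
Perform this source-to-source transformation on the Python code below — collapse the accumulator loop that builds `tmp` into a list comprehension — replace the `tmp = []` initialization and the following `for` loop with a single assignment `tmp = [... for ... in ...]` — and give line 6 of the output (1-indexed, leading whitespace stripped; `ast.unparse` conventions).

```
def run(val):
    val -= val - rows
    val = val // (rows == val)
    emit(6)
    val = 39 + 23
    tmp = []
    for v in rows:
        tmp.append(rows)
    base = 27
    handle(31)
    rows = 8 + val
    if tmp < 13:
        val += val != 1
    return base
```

Transformed code:
def run(val):
    val -= val - rows
    val = val // (rows == val)
    emit(6)
    val = 39 + 23
    tmp = [rows for v in rows]
    base = 27
    handle(31)
    rows = 8 + val
    if tmp < 13:
        val += val != 1
    return base

tmp = [rows for v in rows]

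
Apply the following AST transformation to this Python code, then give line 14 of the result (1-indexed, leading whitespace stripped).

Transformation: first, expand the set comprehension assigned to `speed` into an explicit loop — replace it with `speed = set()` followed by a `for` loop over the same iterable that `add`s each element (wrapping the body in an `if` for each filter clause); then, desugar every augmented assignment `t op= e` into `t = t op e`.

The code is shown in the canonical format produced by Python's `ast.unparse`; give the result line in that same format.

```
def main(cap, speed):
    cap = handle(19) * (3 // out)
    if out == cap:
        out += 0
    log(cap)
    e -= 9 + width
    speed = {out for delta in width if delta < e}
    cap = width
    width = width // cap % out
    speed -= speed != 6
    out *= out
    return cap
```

Transformed code:
def main(cap, speed):
    cap = handle(19) * (3 // out)
    if out == cap:
        out = out + 0
    log(cap)
    e = e - (9 + width)
    speed = set()
    for delta in width:
        if delta < e:
            speed.add(out)
    cap = width
    width = width // cap % out
    speed = speed - (speed != 6)
    out = out * out
    return cap

out = out * out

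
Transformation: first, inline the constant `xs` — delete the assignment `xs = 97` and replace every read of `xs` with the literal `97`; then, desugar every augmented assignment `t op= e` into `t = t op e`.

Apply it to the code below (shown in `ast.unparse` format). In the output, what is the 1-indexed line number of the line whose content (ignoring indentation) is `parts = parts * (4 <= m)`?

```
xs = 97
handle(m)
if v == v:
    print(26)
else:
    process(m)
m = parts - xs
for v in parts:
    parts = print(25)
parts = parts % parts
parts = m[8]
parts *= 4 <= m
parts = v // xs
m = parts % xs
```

Transformed code:
handle(m)
if v == v:
    print(26)
else:
    process(m)
m = parts - 97
for v in parts:
    parts = print(25)
parts = parts % parts
parts = m[8]
parts = parts * (4 <= m)
parts = v // 97
m = parts % 97

11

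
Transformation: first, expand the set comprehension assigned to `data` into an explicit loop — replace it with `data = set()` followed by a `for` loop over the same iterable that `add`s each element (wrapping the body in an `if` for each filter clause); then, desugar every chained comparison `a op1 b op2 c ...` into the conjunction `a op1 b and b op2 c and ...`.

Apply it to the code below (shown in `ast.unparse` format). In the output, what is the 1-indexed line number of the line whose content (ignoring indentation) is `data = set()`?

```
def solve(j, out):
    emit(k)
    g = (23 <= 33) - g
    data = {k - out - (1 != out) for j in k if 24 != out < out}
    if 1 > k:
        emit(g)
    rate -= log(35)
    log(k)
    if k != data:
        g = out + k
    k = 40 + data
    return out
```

Transformed code:
def solve(j, out):
    emit(k)
    g = (23 <= 33) - g
    data = set()
    for j in k:
        if 24 != out and out < out:
            data.add(k - out - (1 != out))
    if 1 > k:
        emit(g)
    rate -= log(35)
    log(k)
    if k != data:
        g = out + k
    k = 40 + data
    return out

4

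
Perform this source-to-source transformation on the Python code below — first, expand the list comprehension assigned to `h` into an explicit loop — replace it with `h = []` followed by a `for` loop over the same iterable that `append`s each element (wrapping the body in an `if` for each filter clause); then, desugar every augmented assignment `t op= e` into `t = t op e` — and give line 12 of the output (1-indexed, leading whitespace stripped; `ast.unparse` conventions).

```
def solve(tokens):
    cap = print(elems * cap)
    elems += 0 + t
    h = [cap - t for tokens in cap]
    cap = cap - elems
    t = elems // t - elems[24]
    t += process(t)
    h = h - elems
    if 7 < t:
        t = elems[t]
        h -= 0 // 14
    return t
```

Transformed code:
def solve(tokens):
    cap = print(elems * cap)
    elems = elems + (0 + t)
    h = []
    for tokens in cap:
        h.append(cap - t)
    cap = cap - elems
    t = elems // t - elems[24]
    t = t + process(t)
    h = h - elems
    if 7 < t:
        t = elems[t]
        h = h - 0 // 14
    return t

t = elems[t]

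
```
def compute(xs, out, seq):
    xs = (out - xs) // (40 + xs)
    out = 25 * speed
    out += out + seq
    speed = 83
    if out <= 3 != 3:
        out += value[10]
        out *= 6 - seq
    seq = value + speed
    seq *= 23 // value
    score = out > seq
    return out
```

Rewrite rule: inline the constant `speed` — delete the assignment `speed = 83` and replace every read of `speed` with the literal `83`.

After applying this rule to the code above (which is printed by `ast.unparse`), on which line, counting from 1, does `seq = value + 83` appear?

Transformed code:
def compute(xs, out, seq):
    xs = (out - xs) // (40 + xs)
    out = 25 * 83
    out += out + seq
    if out <= 3 != 3:
        out += value[10]
        out *= 6 - seq
    seq = value + 83
    seq *= 23 // value
    score = out > seq
    return out

8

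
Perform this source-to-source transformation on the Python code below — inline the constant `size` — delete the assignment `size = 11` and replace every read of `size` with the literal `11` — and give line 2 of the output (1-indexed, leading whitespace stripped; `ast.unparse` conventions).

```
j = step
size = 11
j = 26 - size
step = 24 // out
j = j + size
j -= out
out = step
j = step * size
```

j = 26 - 11

Transformed code:
j = step
j = 26 - 11
step = 24 // out
j = j + 11
j -= out
out = step
j = step * 11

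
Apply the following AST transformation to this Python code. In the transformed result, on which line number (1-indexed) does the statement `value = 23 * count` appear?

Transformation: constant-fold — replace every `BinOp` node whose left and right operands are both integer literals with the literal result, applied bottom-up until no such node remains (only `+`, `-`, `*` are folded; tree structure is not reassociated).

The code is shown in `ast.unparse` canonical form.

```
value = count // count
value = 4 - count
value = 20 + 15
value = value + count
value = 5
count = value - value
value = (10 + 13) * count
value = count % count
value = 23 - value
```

Transformed code:
value = count // count
value = 4 - count
value = 35
value = value + count
value = 5
count = value - value
value = 23 * count
value = count % count
value = 23 - value

7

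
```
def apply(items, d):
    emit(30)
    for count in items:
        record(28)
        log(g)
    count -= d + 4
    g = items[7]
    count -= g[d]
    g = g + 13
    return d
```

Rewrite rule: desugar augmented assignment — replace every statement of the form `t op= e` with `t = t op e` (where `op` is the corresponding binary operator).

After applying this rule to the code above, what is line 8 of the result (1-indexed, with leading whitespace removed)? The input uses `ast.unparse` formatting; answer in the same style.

Transformed code:
def apply(items, d):
    emit(30)
    for count in items:
        record(28)
        log(g)
    count = count - (d + 4)
    g = items[7]
    count = count - g[d]
    g = g + 13
    return d

count = count - g[d]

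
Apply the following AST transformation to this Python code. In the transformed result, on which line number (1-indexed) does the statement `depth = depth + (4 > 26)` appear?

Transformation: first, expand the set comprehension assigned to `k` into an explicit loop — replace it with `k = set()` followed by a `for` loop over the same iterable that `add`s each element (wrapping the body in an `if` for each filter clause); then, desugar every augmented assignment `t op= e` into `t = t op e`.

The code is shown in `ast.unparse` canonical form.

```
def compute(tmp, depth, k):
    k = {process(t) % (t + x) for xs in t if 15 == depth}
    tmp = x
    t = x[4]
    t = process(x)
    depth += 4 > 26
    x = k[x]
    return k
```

Transformed code:
def compute(tmp, depth, k):
    k = set()
    for xs in t:
        if 15 == depth:
            k.add(process(t) % (t + x))
    tmp = x
    t = x[4]
    t = process(x)
    depth = depth + (4 > 26)
    x = k[x]
    return k

9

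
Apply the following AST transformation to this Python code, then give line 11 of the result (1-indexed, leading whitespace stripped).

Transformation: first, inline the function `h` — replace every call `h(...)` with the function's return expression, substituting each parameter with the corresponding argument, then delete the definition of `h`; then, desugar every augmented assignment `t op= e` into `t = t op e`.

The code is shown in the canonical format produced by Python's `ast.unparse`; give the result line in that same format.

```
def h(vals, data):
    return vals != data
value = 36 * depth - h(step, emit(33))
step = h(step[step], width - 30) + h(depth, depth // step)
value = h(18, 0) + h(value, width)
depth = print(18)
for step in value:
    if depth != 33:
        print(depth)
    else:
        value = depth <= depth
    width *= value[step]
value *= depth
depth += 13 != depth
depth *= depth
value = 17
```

value = value * depth

Transformed code:
value = 36 * depth - (step != emit(33))
step = (step[step] != width - 30) + (depth != depth // step)
value = (18 != 0) + (value != width)
depth = print(18)
for step in value:
    if depth != 33:
        print(depth)
    else:
        value = depth <= depth
    width = width * value[step]
value = value * depth
depth = depth + (13 != depth)
depth = depth * depth
value = 17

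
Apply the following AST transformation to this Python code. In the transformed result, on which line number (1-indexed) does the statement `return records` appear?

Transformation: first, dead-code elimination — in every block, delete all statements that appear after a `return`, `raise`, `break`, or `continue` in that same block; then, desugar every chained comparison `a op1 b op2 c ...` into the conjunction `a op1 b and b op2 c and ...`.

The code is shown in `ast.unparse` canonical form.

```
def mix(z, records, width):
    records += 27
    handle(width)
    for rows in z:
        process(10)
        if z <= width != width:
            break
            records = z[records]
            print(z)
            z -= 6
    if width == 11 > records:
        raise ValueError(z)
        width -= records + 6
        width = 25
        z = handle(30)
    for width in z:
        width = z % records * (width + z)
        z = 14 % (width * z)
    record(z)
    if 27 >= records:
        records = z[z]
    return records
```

Transformed code:
def mix(z, records, width):
    records += 27
    handle(width)
    for rows in z:
        process(10)
        if z <= width and width != width:
            break
    if width == 11 and 11 > records:
        raise ValueError(z)
    for width in z:
        width = z % records * (width + z)
        z = 14 % (width * z)
    record(z)
    if 27 >= records:
        records = z[z]
    return records

16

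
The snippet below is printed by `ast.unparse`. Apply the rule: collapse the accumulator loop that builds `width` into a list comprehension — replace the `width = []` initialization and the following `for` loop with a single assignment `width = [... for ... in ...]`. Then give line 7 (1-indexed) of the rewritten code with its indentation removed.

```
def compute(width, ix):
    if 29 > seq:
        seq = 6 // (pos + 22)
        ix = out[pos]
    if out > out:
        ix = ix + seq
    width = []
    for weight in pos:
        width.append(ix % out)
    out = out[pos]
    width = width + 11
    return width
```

width = [ix % out for weight in pos]

Transformed code:
def compute(width, ix):
    if 29 > seq:
        seq = 6 // (pos + 22)
        ix = out[pos]
    if out > out:
        ix = ix + seq
    width = [ix % out for weight in pos]
    out = out[pos]
    width = width + 11
    return width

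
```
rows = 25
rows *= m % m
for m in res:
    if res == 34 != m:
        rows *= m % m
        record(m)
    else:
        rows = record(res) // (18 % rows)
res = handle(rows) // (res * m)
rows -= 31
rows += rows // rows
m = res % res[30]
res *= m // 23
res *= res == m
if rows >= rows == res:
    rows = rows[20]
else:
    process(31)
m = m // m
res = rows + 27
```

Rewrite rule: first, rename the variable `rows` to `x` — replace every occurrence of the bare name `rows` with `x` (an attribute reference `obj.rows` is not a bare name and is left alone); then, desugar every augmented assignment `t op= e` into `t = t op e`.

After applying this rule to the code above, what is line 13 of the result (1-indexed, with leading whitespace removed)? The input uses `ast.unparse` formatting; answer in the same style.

Transformed code:
x = 25
x = x * (m % m)
for m in res:
    if res == 34 != m:
        x = x * (m % m)
        record(m)
    else:
        x = record(res) // (18 % x)
res = handle(x) // (res * m)
x = x - 31
x = x + x // x
m = res % res[30]
res = res * (m // 23)
res = res * (res == m)
if x >= x == res:
    x = x[20]
else:
    process(31)
m = m // m
res = x + 27

res = res * (m // 23)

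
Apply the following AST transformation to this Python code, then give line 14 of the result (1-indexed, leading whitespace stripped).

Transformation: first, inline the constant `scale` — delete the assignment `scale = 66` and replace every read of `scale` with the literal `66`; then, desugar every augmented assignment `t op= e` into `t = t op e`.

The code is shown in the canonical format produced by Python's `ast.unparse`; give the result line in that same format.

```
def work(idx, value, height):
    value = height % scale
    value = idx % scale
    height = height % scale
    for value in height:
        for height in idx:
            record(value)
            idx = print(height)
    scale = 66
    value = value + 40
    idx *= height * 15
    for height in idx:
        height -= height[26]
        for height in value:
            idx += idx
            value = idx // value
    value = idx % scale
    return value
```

idx = idx + idx

Transformed code:
def work(idx, value, height):
    value = height % 66
    value = idx % 66
    height = height % 66
    for value in height:
        for height in idx:
            record(value)
            idx = print(height)
    value = value + 40
    idx = idx * (height * 15)
    for height in idx:
        height = height - height[26]
        for height in value:
            idx = idx + idx
            value = idx // value
    value = idx % 66
    return value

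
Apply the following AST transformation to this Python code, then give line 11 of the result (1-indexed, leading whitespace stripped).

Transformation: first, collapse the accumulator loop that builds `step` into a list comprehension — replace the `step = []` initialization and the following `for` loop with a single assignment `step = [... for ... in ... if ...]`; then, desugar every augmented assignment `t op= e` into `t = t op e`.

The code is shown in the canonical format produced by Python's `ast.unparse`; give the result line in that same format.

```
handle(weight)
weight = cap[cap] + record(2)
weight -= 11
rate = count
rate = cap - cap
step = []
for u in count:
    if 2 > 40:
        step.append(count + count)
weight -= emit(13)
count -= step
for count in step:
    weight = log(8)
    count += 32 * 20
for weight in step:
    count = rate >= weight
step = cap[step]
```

count = count + 32 * 20

Transformed code:
handle(weight)
weight = cap[cap] + record(2)
weight = weight - 11
rate = count
rate = cap - cap
step = [count + count for u in count if 2 > 40]
weight = weight - emit(13)
count = count - step
for count in step:
    weight = log(8)
    count = count + 32 * 20
for weight in step:
    count = rate >= weight
step = cap[step]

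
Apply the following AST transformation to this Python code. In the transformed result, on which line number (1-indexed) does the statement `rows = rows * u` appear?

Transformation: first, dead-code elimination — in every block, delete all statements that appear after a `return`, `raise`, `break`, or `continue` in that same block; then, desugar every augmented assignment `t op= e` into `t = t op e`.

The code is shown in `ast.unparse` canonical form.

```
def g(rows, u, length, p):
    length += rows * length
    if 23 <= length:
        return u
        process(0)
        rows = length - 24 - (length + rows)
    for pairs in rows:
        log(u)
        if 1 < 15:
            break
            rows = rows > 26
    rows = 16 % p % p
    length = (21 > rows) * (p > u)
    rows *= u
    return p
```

11

Transformed code:
def g(rows, u, length, p):
    length = length + rows * length
    if 23 <= length:
        return u
    for pairs in rows:
        log(u)
        if 1 < 15:
            break
    rows = 16 % p % p
    length = (21 > rows) * (p > u)
    rows = rows * u
    return p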